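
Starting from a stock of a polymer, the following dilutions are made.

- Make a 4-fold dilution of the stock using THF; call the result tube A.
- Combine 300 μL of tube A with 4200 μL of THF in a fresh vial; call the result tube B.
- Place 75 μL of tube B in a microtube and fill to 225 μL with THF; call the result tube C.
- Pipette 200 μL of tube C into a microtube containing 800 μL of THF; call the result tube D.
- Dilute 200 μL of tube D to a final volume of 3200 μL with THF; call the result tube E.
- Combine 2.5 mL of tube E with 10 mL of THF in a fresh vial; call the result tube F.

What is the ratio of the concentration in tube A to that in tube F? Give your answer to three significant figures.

Step 1: 4-fold → factor 4
Step 2: 300 μL + 4200 μL = 4500 μL total → factor 4500/300 = 15
Step 3: 75 μL brought to 225 μL → factor 225/75 = 3
Step 4: 200 μL + 800 μL = 1000 μL total → factor 1000/200 = 5
Step 5: 200 μL brought to 3200 μL → factor 3200/200 = 16
Step 6: 2.5 mL + 10 mL = 12.5 mL total → factor 12.5/2.5 = 5
Dilution factor to tube A = 4; to tube F = 72000
[tube A]/[tube F] = (factor to tube F)/(factor to tube A) = 72000/4 = 1.80 × 10^4

1.80 × 10^4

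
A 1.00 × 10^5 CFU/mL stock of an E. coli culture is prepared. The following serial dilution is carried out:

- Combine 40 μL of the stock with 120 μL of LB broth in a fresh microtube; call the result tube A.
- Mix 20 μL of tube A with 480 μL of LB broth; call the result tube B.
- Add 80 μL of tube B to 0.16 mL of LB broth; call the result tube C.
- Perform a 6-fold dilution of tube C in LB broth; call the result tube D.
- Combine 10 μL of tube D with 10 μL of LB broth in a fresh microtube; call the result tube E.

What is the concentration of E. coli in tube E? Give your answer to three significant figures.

27.8 CFU/mL

Step 1: 40 μL + 120 μL = 160 μL total → factor 160/40 = 4
Step 2: 20 μL + 480 μL = 500 μL total → factor 500/20 = 25
Step 3: 80 μL + 0.16 mL = 240 μL total → factor 240/80 = 3
Step 4: 6-fold → factor 6
Step 5: 10 μL + 10 μL = 20 μL total → factor 20/10 = 2
Overall dilution factor = 4 × 25 × 3 × 6 × 2 = 3600
Final = 1.00 × 10^5 CFU/mL / 3600 = 27.8 CFU/mL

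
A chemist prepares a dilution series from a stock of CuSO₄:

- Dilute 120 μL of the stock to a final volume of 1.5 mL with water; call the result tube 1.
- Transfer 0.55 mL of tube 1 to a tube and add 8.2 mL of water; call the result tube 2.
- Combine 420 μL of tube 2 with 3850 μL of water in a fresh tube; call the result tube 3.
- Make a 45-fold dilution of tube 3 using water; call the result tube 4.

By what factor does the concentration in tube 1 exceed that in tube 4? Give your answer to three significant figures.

7.28 × 10^3

Step 1: 120 μL brought to 1.5 mL → factor 1500/120 = 12.5
Step 2: 0.55 mL + 8.2 mL = 8.75 mL total → factor 8.75/0.55 = 15.909
Step 3: 420 μL + 3850 μL = 4270 μL total → factor 4270/420 = 10.167
Step 4: 45-fold → factor 45
Dilution factor to tube 1 = 12.5; to tube 4 = 90980
[tube 1]/[tube 4] = (factor to tube 4)/(factor to tube 1) = 90980/12.5 = 7.28 × 10^3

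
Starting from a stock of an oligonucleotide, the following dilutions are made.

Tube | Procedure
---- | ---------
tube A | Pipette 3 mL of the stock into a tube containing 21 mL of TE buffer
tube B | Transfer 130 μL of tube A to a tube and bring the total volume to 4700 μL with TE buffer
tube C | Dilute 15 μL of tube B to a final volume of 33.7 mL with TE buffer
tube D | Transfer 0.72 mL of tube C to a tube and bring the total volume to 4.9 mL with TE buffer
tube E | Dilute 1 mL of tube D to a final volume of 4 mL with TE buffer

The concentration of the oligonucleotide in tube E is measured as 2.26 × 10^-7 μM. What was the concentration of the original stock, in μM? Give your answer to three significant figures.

Step 1: 3 mL + 21 mL = 24 mL total → factor 24/3 = 8
Step 2: 130 μL brought to 4700 μL → factor 4700/130 = 36.154
Step 3: 15 μL brought to 33.7 mL → factor 33700/15 = 2246.7
Step 4: 0.72 mL brought to 4.9 mL → factor 4.9/0.72 = 6.8056
Step 5: 1 mL brought to 4 mL → factor 4/1 = 4
Overall dilution factor = 8 × 36.154 × 2246.7 × 6.8056 × 4 = 1.7689 × 10^7
Stock = 2.26 × 10^-7 μM × 1.7689 × 10^7 = 4.00 μM

4.00 μM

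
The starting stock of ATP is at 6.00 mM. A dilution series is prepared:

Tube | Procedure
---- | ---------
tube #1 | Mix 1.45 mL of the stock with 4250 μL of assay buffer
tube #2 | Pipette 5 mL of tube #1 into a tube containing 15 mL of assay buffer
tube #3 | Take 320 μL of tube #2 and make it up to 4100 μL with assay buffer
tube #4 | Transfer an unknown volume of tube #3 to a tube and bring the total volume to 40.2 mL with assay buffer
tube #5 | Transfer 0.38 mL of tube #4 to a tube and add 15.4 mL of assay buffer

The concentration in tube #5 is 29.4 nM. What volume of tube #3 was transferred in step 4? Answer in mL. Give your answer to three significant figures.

1.65 mL

Step 1: 1.45 mL + 4250 μL = 5.7 mL total → factor 5.7/1.45 = 3.931
Step 2: 5 mL + 15 mL = 20 mL total → factor 20/5 = 4
Step 3: 320 μL brought to 4100 μL → factor 4100/320 = 12.812
Step 4: v brought to 40.2 mL → factor = 40.2 mL/v
Step 5: 0.38 mL + 15.4 mL = 15.78 mL total → factor 15.78/0.38 = 41.526
Product of known-step factors = 8366.1
Overall factor = 6.00 mM / (29.4 nM) = 2.0408 × 10^5
Step-4 factor = 2.0408 × 10^5 / 8366.1 = 24.394
v = 40.2 mL / 24.394 = 1.65 mL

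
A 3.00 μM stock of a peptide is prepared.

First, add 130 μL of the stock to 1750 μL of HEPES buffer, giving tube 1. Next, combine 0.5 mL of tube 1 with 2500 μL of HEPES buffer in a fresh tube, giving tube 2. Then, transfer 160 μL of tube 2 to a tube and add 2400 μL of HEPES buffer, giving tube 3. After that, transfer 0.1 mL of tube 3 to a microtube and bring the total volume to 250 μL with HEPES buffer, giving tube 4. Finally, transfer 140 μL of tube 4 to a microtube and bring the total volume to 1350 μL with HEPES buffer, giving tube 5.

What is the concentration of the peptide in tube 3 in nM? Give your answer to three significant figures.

2.16 nM

Step 1: 130 μL + 1750 μL = 1880 μL total → factor 1880/130 = 14.462
Step 2: 0.5 mL + 2500 μL = 3 mL total → factor 3/0.5 = 6
Step 3: 160 μL + 2400 μL = 2560 μL total → factor 2560/160 = 16
Dilution factor through tube 3 = 14.462 × 6 × 16 = 1388.3
[tube 3] = 3.00 μM / 1388.3 = 0.002161 μM = 2.16 nM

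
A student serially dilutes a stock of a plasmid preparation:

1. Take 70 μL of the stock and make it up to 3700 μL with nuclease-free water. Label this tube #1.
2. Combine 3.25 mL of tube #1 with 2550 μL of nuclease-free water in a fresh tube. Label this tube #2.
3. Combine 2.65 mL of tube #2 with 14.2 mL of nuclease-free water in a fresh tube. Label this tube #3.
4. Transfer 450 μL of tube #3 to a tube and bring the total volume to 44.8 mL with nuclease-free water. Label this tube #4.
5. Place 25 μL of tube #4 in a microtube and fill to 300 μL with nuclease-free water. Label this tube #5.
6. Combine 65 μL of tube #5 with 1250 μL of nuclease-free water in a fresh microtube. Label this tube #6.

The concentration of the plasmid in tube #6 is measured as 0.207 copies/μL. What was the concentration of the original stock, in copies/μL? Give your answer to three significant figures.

Step 1: 70 μL brought to 3700 μL → factor 3700/70 = 52.857
Step 2: 3.25 mL + 2550 μL = 5.8 mL total → factor 5.8/3.25 = 1.7846
Step 3: 2.65 mL + 14.2 mL = 16.85 mL total → factor 16.85/2.65 = 6.3585
Step 4: 450 μL brought to 44.8 mL → factor 44800/450 = 99.556
Step 5: 25 μL brought to 300 μL → factor 300/25 = 12
Step 6: 65 μL + 1250 μL = 1315 μL total → factor 1315/65 = 20.231
Overall dilution factor = 52.857 × 1.7846 × 6.3585 × 99.556 × 12 × 20.231 = 1.4496 × 10^7
Stock = 0.207 copies/μL × 1.4496 × 10^7 = 3.00 × 10^6 copies/μL

3.00 × 10^6 copies/μL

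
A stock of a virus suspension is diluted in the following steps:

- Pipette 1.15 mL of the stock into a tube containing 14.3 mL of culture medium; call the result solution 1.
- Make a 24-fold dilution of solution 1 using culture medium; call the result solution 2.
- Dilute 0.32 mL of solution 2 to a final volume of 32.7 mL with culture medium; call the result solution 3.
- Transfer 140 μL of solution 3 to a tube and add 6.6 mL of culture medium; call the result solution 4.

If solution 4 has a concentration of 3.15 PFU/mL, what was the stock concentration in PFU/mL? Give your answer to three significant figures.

Step 1: 1.15 mL + 14.3 mL = 15.45 mL total → factor 15.45/1.15 = 13.435
Step 2: 24-fold → factor 24
Step 3: 0.32 mL brought to 32.7 mL → factor 32.7/0.32 = 102.19
Step 4: 140 μL + 6.6 mL = 6740 μL total → factor 6740/140 = 48.143
Overall dilution factor = 13.435 × 24 × 102.19 × 48.143 = 1.5862 × 10^6
Stock = 3.15 PFU/mL × 1.5862 × 10^6 = 5.00 × 10^6 PFU/mL

5.00 × 10^6 PFU/mL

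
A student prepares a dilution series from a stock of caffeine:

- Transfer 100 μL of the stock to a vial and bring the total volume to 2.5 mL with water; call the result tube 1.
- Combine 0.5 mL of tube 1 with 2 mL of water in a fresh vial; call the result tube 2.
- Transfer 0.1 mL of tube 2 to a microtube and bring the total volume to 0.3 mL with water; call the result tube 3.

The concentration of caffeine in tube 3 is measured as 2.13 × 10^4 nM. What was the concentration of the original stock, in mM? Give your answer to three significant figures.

7.99 mM

Step 1: 100 μL brought to 2.5 mL → factor 2500/100 = 25
Step 2: 0.5 mL + 2 mL = 2.5 mL total → factor 2.5/0.5 = 5
Step 3: 0.1 mL brought to 0.3 mL → factor 0.3/0.1 = 3
Overall dilution factor = 25 × 5 × 3 = 375
Stock = 2.13 × 10^4 nM × 375 = 7.988 × 10^6 nM = 7.99 mM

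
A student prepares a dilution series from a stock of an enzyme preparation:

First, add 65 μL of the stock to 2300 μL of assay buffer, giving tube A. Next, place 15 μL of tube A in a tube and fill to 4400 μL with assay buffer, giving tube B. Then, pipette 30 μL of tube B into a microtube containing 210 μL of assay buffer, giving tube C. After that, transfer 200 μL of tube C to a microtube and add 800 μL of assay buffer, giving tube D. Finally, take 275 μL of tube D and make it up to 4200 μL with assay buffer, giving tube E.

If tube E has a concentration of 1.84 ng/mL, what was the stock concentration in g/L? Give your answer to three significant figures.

12.0 g/L

Step 1: 65 μL + 2300 μL = 2365 μL total → factor 2365/65 = 36.385
Step 2: 15 μL brought to 4400 μL → factor 4400/15 = 293.33
Step 3: 30 μL + 210 μL = 240 μL total → factor 240/30 = 8
Step 4: 200 μL + 800 μL = 1000 μL total → factor 1000/200 = 5
Step 5: 275 μL brought to 4200 μL → factor 4200/275 = 15.273
Overall dilution factor = 36.385 × 293.33 × 8 × 5 × 15.273 = 6.5201 × 10^6
Stock = 1.84 ng/mL × 6.5201 × 10^6 = 1.200 × 10^7 ng/mL = 12.0 g/L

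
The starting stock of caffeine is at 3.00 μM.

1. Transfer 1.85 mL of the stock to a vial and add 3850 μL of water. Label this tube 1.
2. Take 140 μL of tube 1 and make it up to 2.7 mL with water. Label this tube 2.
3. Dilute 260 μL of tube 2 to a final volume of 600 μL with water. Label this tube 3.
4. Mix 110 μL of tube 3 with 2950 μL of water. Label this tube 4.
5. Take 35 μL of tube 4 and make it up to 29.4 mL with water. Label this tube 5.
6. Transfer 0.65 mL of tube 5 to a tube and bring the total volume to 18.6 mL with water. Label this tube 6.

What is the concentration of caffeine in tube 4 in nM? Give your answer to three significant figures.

Step 1: 1.85 mL + 3850 μL = 5.7 mL total → factor 5.7/1.85 = 3.0811
Step 2: 140 μL brought to 2.7 mL → factor 2700/140 = 19.286
Step 3: 260 μL brought to 600 μL → factor 600/260 = 2.3077
Step 4: 110 μL + 2950 μL = 3060 μL total → factor 3060/110 = 27.818
Dilution factor through tube 4 = 3.0811 × 19.286 × 2.3077 × 27.818 = 3814.6
[tube 4] = 3.00 μM / 3814.6 = 0.0007865 μM = 0.786 nM

0.786 nM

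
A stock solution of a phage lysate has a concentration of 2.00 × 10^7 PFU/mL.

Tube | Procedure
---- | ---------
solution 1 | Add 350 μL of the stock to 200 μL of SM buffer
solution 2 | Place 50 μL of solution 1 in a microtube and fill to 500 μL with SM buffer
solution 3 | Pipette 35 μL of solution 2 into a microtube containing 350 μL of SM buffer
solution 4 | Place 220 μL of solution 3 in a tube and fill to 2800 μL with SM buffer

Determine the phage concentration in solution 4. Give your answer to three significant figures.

9.09 × 10^3 PFU/mL

Step 1: 350 μL + 200 μL = 550 μL total → factor 550/350 = 1.5714
Step 2: 50 μL brought to 500 μL → factor 500/50 = 10
Step 3: 35 μL + 350 μL = 385 μL total → factor 385/35 = 11
Step 4: 220 μL brought to 2800 μL → factor 2800/220 = 12.727
Overall dilution factor = 1.5714 × 10 × 11 × 12.727 = 2200
Final = 2.00 × 10^7 PFU/mL / 2200 = 9.09 × 10^3 PFU/mL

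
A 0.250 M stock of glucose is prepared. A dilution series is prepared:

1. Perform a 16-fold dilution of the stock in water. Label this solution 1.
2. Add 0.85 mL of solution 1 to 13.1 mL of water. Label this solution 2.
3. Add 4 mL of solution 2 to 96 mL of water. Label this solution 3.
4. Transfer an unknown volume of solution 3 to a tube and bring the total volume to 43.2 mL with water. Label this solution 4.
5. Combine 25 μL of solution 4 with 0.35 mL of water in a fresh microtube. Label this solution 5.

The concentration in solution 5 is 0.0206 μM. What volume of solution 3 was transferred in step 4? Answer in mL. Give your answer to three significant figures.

0.351 mL

Step 1: 16-fold → factor 16
Step 2: 0.85 mL + 13.1 mL = 13.95 mL total → factor 13.95/0.85 = 16.412
Step 3: 4 mL + 96 mL = 100 mL total → factor 100/4 = 25
Step 4: v brought to 43.2 mL → factor = 43.2 mL/v
Step 5: 25 μL + 0.35 mL = 375 μL total → factor 375/25 = 15
Product of known-step factors = 98471
Overall factor = 0.250 M / (0.0206 μM) = 1.2136 × 10^7
Step-4 factor = 1.2136 × 10^7 / 98471 = 123.24
v = 43.2 mL / 123.24 = 0.351 mL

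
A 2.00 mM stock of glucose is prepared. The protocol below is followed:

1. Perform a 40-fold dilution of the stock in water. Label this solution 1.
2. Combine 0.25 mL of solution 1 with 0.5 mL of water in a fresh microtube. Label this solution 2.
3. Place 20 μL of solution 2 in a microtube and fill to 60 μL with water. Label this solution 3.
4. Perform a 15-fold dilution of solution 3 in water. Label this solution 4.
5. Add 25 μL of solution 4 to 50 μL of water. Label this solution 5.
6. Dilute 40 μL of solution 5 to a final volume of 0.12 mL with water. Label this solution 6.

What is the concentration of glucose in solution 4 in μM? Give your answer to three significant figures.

0.370 μM

Step 1: 40-fold → factor 40
Step 2: 0.25 mL + 0.5 mL = 0.75 mL total → factor 0.75/0.25 = 3
Step 3: 20 μL brought to 60 μL → factor 60/20 = 3
Step 4: 15-fold → factor 15
Dilution factor through solution 4 = 40 × 3 × 3 × 15 = 5400
[solution 4] = 2.00 mM / 5400 = 0.0003704 mM = 0.370 μM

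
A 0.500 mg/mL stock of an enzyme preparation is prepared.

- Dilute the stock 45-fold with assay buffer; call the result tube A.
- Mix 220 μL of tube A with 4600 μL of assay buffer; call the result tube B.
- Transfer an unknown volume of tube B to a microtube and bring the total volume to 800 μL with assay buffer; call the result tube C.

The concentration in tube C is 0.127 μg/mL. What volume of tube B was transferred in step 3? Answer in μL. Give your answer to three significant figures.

200 μL

Step 1: 45-fold → factor 45
Step 2: 220 μL + 4600 μL = 4820 μL total → factor 4820/220 = 21.909
Step 3: v brought to 800 μL → factor = 800 μL/v
Product of known-step factors = 985.91
Overall factor = 0.500 mg/mL / (0.127 μg/mL) = 3937
Step-3 factor = 3937 / 985.91 = 3.9933
v = 800 μL / 3.9933 = 200 μL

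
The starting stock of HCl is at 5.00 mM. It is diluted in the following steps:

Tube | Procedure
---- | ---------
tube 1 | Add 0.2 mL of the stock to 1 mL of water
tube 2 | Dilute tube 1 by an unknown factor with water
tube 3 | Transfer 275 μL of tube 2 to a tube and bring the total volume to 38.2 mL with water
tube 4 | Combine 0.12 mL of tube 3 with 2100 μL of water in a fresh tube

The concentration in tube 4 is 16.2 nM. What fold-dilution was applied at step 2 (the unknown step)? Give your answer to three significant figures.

20.0-fold

Step 1: 0.2 mL + 1 mL = 1.2 mL total → factor 1.2/0.2 = 6
Step 2: unknown factor x
Step 3: 275 μL brought to 38.2 mL → factor 38200/275 = 138.91
Step 4: 0.12 mL + 2100 μL = 2.22 mL total → factor 2.22/0.12 = 18.5
Product of known-step factors = 15419
Overall factor = 5.00 mM / (16.2 nM) = 3.0864 × 10^5
x = 3.0864 × 10^5 / 15419 = 20.0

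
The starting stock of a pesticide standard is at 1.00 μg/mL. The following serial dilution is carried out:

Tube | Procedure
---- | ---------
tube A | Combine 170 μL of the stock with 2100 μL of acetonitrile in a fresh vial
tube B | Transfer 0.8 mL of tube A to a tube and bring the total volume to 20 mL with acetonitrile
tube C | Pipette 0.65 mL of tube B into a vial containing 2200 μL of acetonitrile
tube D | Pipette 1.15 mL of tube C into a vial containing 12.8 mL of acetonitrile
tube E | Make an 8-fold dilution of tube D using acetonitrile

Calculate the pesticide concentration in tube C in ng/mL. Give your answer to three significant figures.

0.683 ng/mL

Step 1: 170 μL + 2100 μL = 2270 μL total → factor 2270/170 = 13.353
Step 2: 0.8 mL brought to 20 mL → factor 20/0.8 = 25
Step 3: 0.65 mL + 2200 μL = 2.85 mL total → factor 2.85/0.65 = 4.3846
Dilution factor through tube C = 13.353 × 25 × 4.3846 = 1463.7
[tube C] = 1.00 μg/mL / 1463.7 = 0.0006832 μg/mL = 0.683 ng/mL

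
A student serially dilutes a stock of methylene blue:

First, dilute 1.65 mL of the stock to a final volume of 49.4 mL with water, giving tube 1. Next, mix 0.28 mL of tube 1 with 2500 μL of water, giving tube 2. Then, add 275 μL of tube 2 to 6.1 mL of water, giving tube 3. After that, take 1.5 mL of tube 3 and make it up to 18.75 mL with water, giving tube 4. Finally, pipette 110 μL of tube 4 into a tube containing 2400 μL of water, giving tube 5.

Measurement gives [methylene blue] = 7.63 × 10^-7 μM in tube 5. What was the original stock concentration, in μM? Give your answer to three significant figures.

1.50 μM

Step 1: 1.65 mL brought to 49.4 mL → factor 49.4/1.65 = 29.939
Step 2: 0.28 mL + 2500 μL = 2.78 mL total → factor 2.78/0.28 = 9.9286
Step 3: 275 μL + 6.1 mL = 6375 μL total → factor 6375/275 = 23.182
Step 4: 1.5 mL brought to 18.75 mL → factor 18.75/1.5 = 12.5
Step 5: 110 μL + 2400 μL = 2510 μL total → factor 2510/110 = 22.818
Overall dilution factor = 29.939 × 9.9286 × 23.182 × 12.5 × 22.818 = 1.9655 × 10^6
Stock = 7.63 × 10^-7 μM × 1.9655 × 10^6 = 1.50 μM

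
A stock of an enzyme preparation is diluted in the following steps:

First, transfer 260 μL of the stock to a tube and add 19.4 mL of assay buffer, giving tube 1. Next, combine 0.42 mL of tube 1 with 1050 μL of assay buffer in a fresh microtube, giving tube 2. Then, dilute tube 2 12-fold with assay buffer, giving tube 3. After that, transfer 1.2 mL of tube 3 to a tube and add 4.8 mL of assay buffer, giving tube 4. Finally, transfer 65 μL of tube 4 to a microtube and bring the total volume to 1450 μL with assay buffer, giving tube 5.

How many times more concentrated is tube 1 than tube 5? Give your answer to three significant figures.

Step 1: 260 μL + 19.4 mL = 19660 μL total → factor 19660/260 = 75.615
Step 2: 0.42 mL + 1050 μL = 1.47 mL total → factor 1.47/0.42 = 3.5
Step 3: 12-fold → factor 12
Step 4: 1.2 mL + 4.8 mL = 6 mL total → factor 6/1.2 = 5
Step 5: 65 μL brought to 1450 μL → factor 1450/65 = 22.308
Dilution factor to tube 1 = 75.615; to tube 5 = 3.5423 × 10^5
[tube 1]/[tube 5] = (factor to tube 5)/(factor to tube 1) = 3.5423 × 10^5/75.615 = 4.68 × 10^3

4.68 × 10^3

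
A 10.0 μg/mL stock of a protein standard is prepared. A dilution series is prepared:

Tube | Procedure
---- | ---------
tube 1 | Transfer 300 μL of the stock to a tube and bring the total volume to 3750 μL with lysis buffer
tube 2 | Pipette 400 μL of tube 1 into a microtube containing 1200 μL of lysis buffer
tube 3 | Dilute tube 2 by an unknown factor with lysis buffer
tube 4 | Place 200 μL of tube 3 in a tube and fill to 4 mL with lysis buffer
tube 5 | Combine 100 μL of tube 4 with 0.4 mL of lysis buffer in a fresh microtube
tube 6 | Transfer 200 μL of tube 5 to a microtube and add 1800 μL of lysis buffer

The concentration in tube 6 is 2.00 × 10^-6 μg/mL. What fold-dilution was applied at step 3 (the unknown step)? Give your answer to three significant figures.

Step 1: 300 μL brought to 3750 μL → factor 3750/300 = 12.5
Step 2: 400 μL + 1200 μL = 1600 μL total → factor 1600/400 = 4
Step 3: unknown factor x
Step 4: 200 μL brought to 4 mL → factor 4000/200 = 20
Step 5: 100 μL + 0.4 mL = 500 μL total → factor 500/100 = 5
Step 6: 200 μL + 1800 μL = 2000 μL total → factor 2000/200 = 10
Product of known-step factors = 50000
Overall factor = 10.0 μg/mL / (2.00 × 10^-6 μg/mL) = 5 × 10^6
x = 5 × 10^6 / 50000 = 100

100-fold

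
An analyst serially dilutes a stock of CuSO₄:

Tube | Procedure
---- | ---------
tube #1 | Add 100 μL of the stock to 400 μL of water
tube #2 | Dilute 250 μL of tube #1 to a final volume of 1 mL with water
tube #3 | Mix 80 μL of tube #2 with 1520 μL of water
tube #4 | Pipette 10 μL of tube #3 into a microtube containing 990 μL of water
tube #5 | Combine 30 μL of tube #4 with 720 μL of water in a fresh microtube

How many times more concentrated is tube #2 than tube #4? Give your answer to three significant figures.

2.00 × 10^3

Step 1: 100 μL + 400 μL = 500 μL total → factor 500/100 = 5
Step 2: 250 μL brought to 1 mL → factor 1000/250 = 4
Step 3: 80 μL + 1520 μL = 1600 μL total → factor 1600/80 = 20
Step 4: 10 μL + 990 μL = 1000 μL total → factor 1000/10 = 100
Dilution factor to tube #2 = 20; to tube #4 = 40000
[tube #2]/[tube #4] = (factor to tube #4)/(factor to tube #2) = 40000/20 = 2.00 × 10^3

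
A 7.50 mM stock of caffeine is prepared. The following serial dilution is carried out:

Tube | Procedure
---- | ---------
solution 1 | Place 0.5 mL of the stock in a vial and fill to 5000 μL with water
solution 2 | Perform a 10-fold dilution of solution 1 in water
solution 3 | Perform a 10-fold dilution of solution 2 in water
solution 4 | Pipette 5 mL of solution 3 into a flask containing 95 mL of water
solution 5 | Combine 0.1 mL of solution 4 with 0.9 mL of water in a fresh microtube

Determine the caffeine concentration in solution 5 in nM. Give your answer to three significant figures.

Step 1: 0.5 mL brought to 5000 μL → factor 5/0.5 = 10
Step 2: 10-fold → factor 10
Step 3: 10-fold → factor 10
Step 4: 5 mL + 95 mL = 100 mL total → factor 100/5 = 20
Step 5: 0.1 mL + 0.9 mL = 1 mL total → factor 1/0.1 = 10
Overall dilution factor = 10 × 10 × 10 × 20 × 10 = 2 × 10^5
Final = 7.50 mM / 2 × 10^5 = 3.750 × 10^-5 mM = 37.5 nM

37.5 nM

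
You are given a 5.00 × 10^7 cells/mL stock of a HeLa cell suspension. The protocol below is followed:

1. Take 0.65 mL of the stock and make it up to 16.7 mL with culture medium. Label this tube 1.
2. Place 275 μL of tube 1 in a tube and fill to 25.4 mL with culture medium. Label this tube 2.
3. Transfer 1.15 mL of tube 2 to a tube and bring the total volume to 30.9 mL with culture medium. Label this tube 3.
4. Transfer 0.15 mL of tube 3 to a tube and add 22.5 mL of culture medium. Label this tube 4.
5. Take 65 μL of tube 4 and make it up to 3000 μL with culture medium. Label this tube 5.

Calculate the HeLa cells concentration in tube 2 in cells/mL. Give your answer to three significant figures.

2.11 × 10^4 cells/mL

Step 1: 0.65 mL brought to 16.7 mL → factor 16.7/0.65 = 25.692
Step 2: 275 μL brought to 25.4 mL → factor 25400/275 = 92.364
Dilution factor through tube 2 = 25.692 × 92.364 = 2373
[tube 2] = 5.00 × 10^7 cells/mL / 2373 = 2.11 × 10^4 cells/mL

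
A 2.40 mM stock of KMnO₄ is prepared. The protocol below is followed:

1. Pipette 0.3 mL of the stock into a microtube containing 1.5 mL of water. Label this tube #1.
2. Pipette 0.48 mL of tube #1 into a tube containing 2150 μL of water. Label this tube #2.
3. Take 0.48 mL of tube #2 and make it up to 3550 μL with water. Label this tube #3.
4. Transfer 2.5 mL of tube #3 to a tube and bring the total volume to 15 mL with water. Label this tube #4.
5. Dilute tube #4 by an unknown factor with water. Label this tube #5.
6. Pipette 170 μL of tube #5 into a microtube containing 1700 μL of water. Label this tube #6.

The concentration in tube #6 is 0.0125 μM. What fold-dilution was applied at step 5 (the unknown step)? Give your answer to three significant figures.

12.0-fold

Step 1: 0.3 mL + 1.5 mL = 1.8 mL total → factor 1.8/0.3 = 6
Step 2: 0.48 mL + 2150 μL = 2.63 mL total → factor 2.63/0.48 = 5.4792
Step 3: 0.48 mL brought to 3550 μL → factor 3.55/0.48 = 7.3958
Step 4: 2.5 mL brought to 15 mL → factor 15/2.5 = 6
Step 5: unknown factor x
Step 6: 170 μL + 1700 μL = 1870 μL total → factor 1870/170 = 11
Product of known-step factors = 16047
Overall factor = 2.40 mM / (0.0125 μM) = 1.92 × 10^5
x = 1.92 × 10^5 / 16047 = 12.0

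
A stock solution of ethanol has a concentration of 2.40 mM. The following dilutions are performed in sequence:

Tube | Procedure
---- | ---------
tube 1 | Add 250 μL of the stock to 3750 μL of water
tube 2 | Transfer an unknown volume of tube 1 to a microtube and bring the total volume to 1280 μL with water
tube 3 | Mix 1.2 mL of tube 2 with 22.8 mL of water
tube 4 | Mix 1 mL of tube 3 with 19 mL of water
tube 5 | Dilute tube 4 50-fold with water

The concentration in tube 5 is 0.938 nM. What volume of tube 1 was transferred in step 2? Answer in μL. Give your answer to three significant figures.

Step 1: 250 μL + 3750 μL = 4000 μL total → factor 4000/250 = 16
Step 2: v brought to 1280 μL → factor = 1280 μL/v
Step 3: 1.2 mL + 22.8 mL = 24 mL total → factor 24/1.2 = 20
Step 4: 1 mL + 19 mL = 20 mL total → factor 20/1 = 20
Step 5: 50-fold → factor 50
Product of known-step factors = 3.2 × 10^5
Overall factor = 2.40 mM / (0.938 nM) = 2.5586 × 10^6
Step-2 factor = 2.5586 × 10^6 / 3.2 × 10^5 = 7.9957
v = 1280 μL / 7.9957 = 160 μL

160 μL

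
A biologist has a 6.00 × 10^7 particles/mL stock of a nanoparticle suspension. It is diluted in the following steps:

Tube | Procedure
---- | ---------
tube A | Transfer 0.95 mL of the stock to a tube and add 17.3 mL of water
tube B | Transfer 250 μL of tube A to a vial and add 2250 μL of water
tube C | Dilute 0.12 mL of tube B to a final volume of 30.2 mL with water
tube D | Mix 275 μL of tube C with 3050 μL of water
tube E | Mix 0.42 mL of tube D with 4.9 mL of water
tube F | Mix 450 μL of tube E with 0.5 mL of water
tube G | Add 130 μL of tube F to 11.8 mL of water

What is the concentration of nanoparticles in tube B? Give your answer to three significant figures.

3.12 × 10^5 particles/mL

Step 1: 0.95 mL + 17.3 mL = 18.25 mL total → factor 18.25/0.95 = 19.211
Step 2: 250 μL + 2250 μL = 2500 μL total → factor 2500/250 = 10
Dilution factor through tube B = 19.211 × 10 = 192.11
[tube B] = 6.00 × 10^7 particles/mL / 192.11 = 3.12 × 10^5 particles/mL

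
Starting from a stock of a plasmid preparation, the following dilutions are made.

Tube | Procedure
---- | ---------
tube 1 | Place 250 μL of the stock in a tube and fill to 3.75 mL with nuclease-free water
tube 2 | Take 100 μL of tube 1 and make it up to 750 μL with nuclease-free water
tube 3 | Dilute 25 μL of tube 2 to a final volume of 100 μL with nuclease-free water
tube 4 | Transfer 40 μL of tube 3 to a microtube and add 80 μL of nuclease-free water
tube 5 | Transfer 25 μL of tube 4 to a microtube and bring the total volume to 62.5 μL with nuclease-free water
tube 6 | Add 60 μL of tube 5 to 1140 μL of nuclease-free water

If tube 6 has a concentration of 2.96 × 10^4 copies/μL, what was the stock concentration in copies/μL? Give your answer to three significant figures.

2.00 × 10^9 copies/μL

Step 1: 250 μL brought to 3.75 mL → factor 3750/250 = 15
Step 2: 100 μL brought to 750 μL → factor 750/100 = 7.5
Step 3: 25 μL brought to 100 μL → factor 100/25 = 4
Step 4: 40 μL + 80 μL = 120 μL total → factor 120/40 = 3
Step 5: 25 μL brought to 62.5 μL → factor 62.5/25 = 2.5
Step 6: 60 μL + 1140 μL = 1200 μL total → factor 1200/60 = 20
Overall dilution factor = 15 × 7.5 × 4 × 3 × 2.5 × 20 = 67500
Stock = 2.96 × 10^4 copies/μL × 67500 = 2.00 × 10^9 copies/μL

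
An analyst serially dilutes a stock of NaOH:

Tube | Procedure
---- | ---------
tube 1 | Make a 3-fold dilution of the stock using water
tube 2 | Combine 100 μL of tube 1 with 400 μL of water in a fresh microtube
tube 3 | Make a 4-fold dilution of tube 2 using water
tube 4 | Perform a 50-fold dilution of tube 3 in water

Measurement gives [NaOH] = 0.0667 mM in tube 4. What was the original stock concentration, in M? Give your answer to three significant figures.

Step 1: 3-fold → factor 3
Step 2: 100 μL + 400 μL = 500 μL total → factor 500/100 = 5
Step 3: 4-fold → factor 4
Step 4: 50-fold → factor 50
Overall dilution factor = 3 × 5 × 4 × 50 = 3000
Stock = 0.0667 mM × 3000 = 200.1 mM = 0.200 M

0.200 M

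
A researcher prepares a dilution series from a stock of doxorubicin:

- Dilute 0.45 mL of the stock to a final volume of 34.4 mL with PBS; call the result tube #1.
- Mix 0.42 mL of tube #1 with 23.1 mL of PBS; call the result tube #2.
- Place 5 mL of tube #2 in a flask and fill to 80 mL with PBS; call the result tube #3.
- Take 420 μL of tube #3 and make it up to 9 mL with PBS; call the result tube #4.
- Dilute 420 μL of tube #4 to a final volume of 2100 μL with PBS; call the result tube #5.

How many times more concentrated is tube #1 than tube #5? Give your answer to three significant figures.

9.60 × 10^4

Step 1: 0.45 mL brought to 34.4 mL → factor 34.4/0.45 = 76.444
Step 2: 0.42 mL + 23.1 mL = 23.52 mL total → factor 23.52/0.42 = 56
Step 3: 5 mL brought to 80 mL → factor 80/5 = 16
Step 4: 420 μL brought to 9 mL → factor 9000/420 = 21.429
Step 5: 420 μL brought to 2100 μL → factor 2100/420 = 5
Dilution factor to tube #1 = 76.444; to tube #5 = 7.3387 × 10^6
[tube #1]/[tube #5] = (factor to tube #5)/(factor to tube #1) = 7.3387 × 10^6/76.444 = 9.60 × 10^4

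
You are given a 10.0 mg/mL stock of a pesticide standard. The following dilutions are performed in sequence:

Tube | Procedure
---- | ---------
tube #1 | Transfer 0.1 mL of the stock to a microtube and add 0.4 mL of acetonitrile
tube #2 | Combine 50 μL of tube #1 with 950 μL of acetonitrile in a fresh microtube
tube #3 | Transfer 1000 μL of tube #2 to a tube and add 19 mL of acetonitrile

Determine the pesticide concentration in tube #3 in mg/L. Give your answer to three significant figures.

5.00 mg/L

Step 1: 0.1 mL + 0.4 mL = 0.5 mL total → factor 0.5/0.1 = 5
Step 2: 50 μL + 950 μL = 1000 μL total → factor 1000/50 = 20
Step 3: 1000 μL + 19 mL = 20000 μL total → factor 20000/1000 = 20
Overall dilution factor = 5 × 20 × 20 = 2000
Final = 10.0 mg/mL / 2000 = 0.005000 mg/mL = 5.00 mg/L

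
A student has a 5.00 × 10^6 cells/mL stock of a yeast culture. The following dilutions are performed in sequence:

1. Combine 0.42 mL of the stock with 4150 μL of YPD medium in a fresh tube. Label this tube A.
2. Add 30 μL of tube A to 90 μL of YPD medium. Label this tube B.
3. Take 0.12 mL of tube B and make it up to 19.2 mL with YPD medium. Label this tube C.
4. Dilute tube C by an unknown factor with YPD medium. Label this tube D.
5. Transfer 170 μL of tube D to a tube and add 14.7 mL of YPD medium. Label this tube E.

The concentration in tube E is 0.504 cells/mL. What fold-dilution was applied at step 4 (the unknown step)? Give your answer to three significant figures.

Step 1: 0.42 mL + 4150 μL = 4.57 mL total → factor 4.57/0.42 = 10.881
Step 2: 30 μL + 90 μL = 120 μL total → factor 120/30 = 4
Step 3: 0.12 mL brought to 19.2 mL → factor 19.2/0.12 = 160
Step 4: unknown factor x
Step 5: 170 μL + 14.7 mL = 14870 μL total → factor 14870/170 = 87.471
Product of known-step factors = 6.0913 × 10^5
Overall factor = 5.00 × 10^6 cells/mL / (0.504 cells/mL) = 9.9206 × 10^6
x = 9.9206 × 10^6 / 6.0913 × 10^5 = 16.3

16.3-fold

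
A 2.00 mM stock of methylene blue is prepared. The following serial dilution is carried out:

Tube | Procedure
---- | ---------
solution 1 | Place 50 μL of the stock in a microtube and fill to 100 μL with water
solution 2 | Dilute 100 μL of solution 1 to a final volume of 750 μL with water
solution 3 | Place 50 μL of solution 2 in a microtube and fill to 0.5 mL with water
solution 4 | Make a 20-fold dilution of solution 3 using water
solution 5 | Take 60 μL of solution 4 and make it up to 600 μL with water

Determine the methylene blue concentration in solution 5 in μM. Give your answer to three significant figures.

Step 1: 50 μL brought to 100 μL → factor 100/50 = 2
Step 2: 100 μL brought to 750 μL → factor 750/100 = 7.5
Step 3: 50 μL brought to 0.5 mL → factor 500/50 = 10
Step 4: 20-fold → factor 20
Step 5: 60 μL brought to 600 μL → factor 600/60 = 10
Overall dilution factor = 2 × 7.5 × 10 × 20 × 10 = 30000
Final = 2.00 mM / 30000 = 6.667 × 10^-5 mM = 0.0667 μM

0.0667 μM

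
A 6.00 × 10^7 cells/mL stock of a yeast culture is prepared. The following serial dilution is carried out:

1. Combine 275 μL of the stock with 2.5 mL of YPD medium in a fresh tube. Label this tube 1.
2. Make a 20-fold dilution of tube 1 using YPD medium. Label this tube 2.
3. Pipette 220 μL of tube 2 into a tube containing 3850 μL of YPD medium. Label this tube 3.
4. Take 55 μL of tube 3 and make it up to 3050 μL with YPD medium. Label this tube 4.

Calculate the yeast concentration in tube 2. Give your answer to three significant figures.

Step 1: 275 μL + 2.5 mL = 2775 μL total → factor 2775/275 = 10.091
Step 2: 20-fold → factor 20
Dilution factor through tube 2 = 10.091 × 20 = 201.82
[tube 2] = 6.00 × 10^7 cells/mL / 201.82 = 2.97 × 10^5 cells/mL

2.97 × 10^5 cells/mL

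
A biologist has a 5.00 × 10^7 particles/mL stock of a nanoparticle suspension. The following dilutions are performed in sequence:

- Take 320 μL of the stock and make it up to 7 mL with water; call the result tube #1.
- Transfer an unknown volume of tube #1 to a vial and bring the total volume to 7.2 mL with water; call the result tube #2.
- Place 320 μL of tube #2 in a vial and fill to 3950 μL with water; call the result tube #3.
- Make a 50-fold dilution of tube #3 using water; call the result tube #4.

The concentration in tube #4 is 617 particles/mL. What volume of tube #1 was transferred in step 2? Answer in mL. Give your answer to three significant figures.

Step 1: 320 μL brought to 7 mL → factor 7000/320 = 21.875
Step 2: v brought to 7.2 mL → factor = 7.2 mL/v
Step 3: 320 μL brought to 3950 μL → factor 3950/320 = 12.344
Step 4: 50-fold → factor 50
Product of known-step factors = 13501
Overall factor = 5.00 × 10^7 particles/mL / (617 particles/mL) = 81037
Step-2 factor = 81037 / 13501 = 6.0023
v = 7.2 mL / 6.0023 = 1.20 mL

1.20 mL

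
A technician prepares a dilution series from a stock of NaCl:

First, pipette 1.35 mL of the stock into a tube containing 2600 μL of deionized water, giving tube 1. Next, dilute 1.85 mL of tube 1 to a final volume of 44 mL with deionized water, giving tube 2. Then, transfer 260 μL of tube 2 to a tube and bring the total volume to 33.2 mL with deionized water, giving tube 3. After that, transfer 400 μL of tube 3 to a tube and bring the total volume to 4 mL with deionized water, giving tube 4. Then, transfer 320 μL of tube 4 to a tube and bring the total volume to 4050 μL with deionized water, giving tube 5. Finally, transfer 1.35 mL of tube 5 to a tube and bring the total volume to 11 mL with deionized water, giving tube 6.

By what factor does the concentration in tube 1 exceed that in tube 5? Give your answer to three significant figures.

Step 1: 1.35 mL + 2600 μL = 3.95 mL total → factor 3.95/1.35 = 2.9259
Step 2: 1.85 mL brought to 44 mL → factor 44/1.85 = 23.784
Step 3: 260 μL brought to 33.2 mL → factor 33200/260 = 127.69
Step 4: 400 μL brought to 4 mL → factor 4000/400 = 10
Step 5: 320 μL brought to 4050 μL → factor 4050/320 = 12.656
Dilution factor to tube 1 = 2.9259; to tube 5 = 1.1246 × 10^6
[tube 1]/[tube 5] = (factor to tube 5)/(factor to tube 1) = 1.1246 × 10^6/2.9259 = 3.84 × 10^5

3.84 × 10^5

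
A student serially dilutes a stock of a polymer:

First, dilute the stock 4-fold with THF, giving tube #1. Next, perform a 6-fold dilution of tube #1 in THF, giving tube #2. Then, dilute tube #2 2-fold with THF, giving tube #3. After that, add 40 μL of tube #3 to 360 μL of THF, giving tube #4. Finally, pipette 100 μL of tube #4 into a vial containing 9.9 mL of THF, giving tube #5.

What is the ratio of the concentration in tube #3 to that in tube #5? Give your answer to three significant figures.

1.00 × 10^3

Step 1: 4-fold → factor 4
Step 2: 6-fold → factor 6
Step 3: 2-fold → factor 2
Step 4: 40 μL + 360 μL = 400 μL total → factor 400/40 = 10
Step 5: 100 μL + 9.9 mL = 10000 μL total → factor 10000/100 = 100
Dilution factor to tube #3 = 48; to tube #5 = 48000
[tube #3]/[tube #5] = (factor to tube #5)/(factor to tube #3) = 48000/48 = 1.00 × 10^3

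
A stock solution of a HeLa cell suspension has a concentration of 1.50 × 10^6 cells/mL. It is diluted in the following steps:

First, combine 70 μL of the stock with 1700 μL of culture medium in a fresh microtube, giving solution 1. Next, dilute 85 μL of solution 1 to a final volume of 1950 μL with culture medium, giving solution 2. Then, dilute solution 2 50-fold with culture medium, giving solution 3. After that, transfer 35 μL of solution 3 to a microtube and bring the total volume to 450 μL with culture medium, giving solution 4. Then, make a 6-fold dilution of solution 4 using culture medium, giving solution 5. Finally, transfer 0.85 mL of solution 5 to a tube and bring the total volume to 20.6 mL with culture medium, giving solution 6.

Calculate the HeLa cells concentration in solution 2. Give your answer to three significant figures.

Step 1: 70 μL + 1700 μL = 1770 μL total → factor 1770/70 = 25.286
Step 2: 85 μL brought to 1950 μL → factor 1950/85 = 22.941
Dilution factor through solution 2 = 25.286 × 22.941 = 580.08
[solution 2] = 1.50 × 10^6 cells/mL / 580.08 = 2.59 × 10^3 cells/mL

2.59 × 10^3 cells/mL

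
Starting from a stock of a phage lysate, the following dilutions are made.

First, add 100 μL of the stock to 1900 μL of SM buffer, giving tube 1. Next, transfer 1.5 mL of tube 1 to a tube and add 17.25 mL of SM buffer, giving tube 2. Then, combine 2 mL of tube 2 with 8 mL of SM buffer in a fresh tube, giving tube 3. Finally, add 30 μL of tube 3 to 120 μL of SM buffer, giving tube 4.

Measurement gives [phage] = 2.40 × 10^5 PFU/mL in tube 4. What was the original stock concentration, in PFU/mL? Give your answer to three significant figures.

Step 1: 100 μL + 1900 μL = 2000 μL total → factor 2000/100 = 20
Step 2: 1.5 mL + 17.25 mL = 18.75 mL total → factor 18.75/1.5 = 12.5
Step 3: 2 mL + 8 mL = 10 mL total → factor 10/2 = 5
Step 4: 30 μL + 120 μL = 150 μL total → factor 150/30 = 5
Overall dilution factor = 20 × 12.5 × 5 × 5 = 6250
Stock = 2.40 × 10^5 PFU/mL × 6250 = 1.50 × 10^9 PFU/mL

1.50 × 10^9 PFU/mL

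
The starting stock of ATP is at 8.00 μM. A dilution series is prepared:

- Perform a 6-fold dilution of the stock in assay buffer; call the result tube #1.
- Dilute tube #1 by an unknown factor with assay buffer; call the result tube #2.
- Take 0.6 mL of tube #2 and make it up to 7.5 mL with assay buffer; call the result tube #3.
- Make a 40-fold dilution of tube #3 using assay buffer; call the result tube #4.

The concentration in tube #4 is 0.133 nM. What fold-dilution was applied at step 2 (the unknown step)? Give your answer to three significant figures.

20.1-fold

Step 1: 6-fold → factor 6
Step 2: unknown factor x
Step 3: 0.6 mL brought to 7.5 mL → factor 7.5/0.6 = 12.5
Step 4: 40-fold → factor 40
Product of known-step factors = 3000
Overall factor = 8.00 μM / (0.133 nM) = 60150
x = 60150 / 3000 = 20.1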